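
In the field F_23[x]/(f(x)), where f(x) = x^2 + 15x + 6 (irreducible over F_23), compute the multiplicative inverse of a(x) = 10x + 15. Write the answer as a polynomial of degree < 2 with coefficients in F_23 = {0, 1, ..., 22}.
a(x)^(-1) ≡ 13x + 3 (mod f(x))

Since f is irreducible over F_23, F_23[x]/(f) is a field and a(x) ≠ 0 has an inverse. Apply the extended Euclidean algorithm to f(x) and a(x) in F_23[x]: f(x) = (7x + 14)·a(x) + (3). The last nonzero remainder is the constant 3 = gcd(f, a) in F_23. Back-substituting through the division chain expresses 3 = s(x)·a(x) + t(x)·f(x) with s(x) ≡ 16x + 9 (mod f), so (16x + 9)·a(x) ≡ 3 (mod f). Multiplying by 3^(-1) ≡ 8 in F_23 gives a(x)^(-1) ≡ 8·(16x + 9) ≡ 13x + 3 (mod f). Check: (10x + 15)·(13x + 3) = 15x^2 + 18x + 22 ≡ 1 (mod x^2 + 15x + 6).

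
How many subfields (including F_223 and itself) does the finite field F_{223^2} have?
F_{223^2} has 2 subfields

The subfields of F_{p^n} are exactly the fields F_{p^d} for d | n (each is the fixed field of the unique index-d subgroup of Gal(F_{p^n}/F_p) ≅ Z/nZ). The divisors of n = 2 are {1, 2}, giving 2 subfields: F_{223^1}, F_{223^2}.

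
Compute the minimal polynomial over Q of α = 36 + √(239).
m_α(x) = x^2 - 72x + 1057

From α - 36 = √(239), squaring gives (α - 36)^2 = 239, i.e. α^2 - 72α + 1296 = 239, so α^2 - 72α + 1057 = 0. The discriminant of x^2 - 72x + 1057 is (-72)^2 - 4·(1057) = 5184 - 4228 = 956, and 4·(239) is not a perfect square in Q since 239 is squarefree and ≠ 1. Hence x^2 - 72x + 1057 is irreducible over Q and is the minimal polynomial of α.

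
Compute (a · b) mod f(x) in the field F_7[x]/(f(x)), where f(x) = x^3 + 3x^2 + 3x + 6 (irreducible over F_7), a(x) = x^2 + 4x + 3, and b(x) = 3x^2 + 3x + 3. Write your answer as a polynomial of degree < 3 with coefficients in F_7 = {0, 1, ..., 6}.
a · b ≡ 4x^2 + 6x + 1 (mod f(x))

Multiply in F_7[x]: a(x)·b(x) = (x^2 + 4x + 3)·(3x^2 + 3x + 3) = 3x^4 + x^3 + 3x^2 + 2. This has degree ≥ 3, so divide by f(x) over F_7: 3x^4 + x^3 + 3x^2 + 2 = (3x + 6)·(x^3 + 3x^2 + 3x + 6) + (4x^2 + 6x + 1). Hence a·b ≡ 4x^2 + 6x + 1 (mod f). (F_7[x]/(f) is a field with 7^3 = 343 elements since f is irreducible of degree 3.)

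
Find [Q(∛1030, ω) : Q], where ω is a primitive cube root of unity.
[Q(∛1030, ω) : Q] = 6

[Q(∛1030):Q] = 3 (min poly x^3 - 1030, irreducible since 1030 is not a perfect cube). [Q(ω):Q] = 2 (min poly x^2 + x + 1). Since Q(∛1030) ⊂ R and ω ∉ R, we have ω ∉ Q(∛1030), so x^2 + x + 1 remains irreducible over Q(∛1030) and [Q(∛1030, ω) : Q(∛1030)] = 2. By the tower law, [Q(∛1030, ω) : Q] = 3 · 2 = 6. (In fact Q(∛1030, ω) is the splitting field of x^3 - 1030 over Q.)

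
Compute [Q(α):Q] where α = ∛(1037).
[Q(α):Q] = 3

The minimal polynomial of α is x^3 - 1037, irreducible over Q since 1037 is not a perfect cube (so x^3 - 1037 has no rational root). Hence [Q(α):Q] = deg(m_α) = 3.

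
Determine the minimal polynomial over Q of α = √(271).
m_α(x) = x^2 - 271

α satisfies α^2 - 271 = 0, so x^2 - 271 annihilates α. Since d = 271 is squarefree and ≠ 1, it is not a perfect square in Q, so x^2 - 271 has no rational root and is therefore irreducible over Q (a degree-2 polynomial over a field is irreducible iff it has no root). Hence m_α(x) = x^2 - 271.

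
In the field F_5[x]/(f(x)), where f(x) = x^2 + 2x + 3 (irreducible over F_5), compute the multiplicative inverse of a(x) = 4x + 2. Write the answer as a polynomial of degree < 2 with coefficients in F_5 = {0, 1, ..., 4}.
a(x)^(-1) ≡ x + 4 (mod f(x))

Since f is irreducible over F_5, F_5[x]/(f) is a field and a(x) ≠ 0 has an inverse. Apply the extended Euclidean algorithm to f(x) and a(x) in F_5[x]: f(x) = (4x + 1)·a(x) + (1). The last nonzero remainder is the constant 1 = gcd(f, a) in F_5. Back-substituting through the division chain expresses 1 = s(x)·a(x) + t(x)·f(x) with s(x) ≡ x + 4 (mod f), so a(x)^(-1) ≡ s(x) = x + 4 (mod f). Check: (4x + 2)·(x + 4) = 4x^2 + 3x + 3 ≡ 1 (mod x^2 + 2x + 3).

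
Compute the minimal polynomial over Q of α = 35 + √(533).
m_α(x) = x^2 - 70x + 692

From α - 35 = √(533), squaring gives (α - 35)^2 = 533, i.e. α^2 - 70α + 1225 = 533, so α^2 - 70α + 692 = 0. The discriminant of x^2 - 70x + 692 is (-70)^2 - 4·(692) = 4900 - 2768 = 2132, and 4·(533) is not a perfect square in Q since 533 is squarefree and ≠ 1. Hence x^2 - 70x + 692 is irreducible over Q and is the minimal polynomial of α.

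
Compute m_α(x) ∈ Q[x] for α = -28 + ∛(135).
m_α(x) = x^3 + 84x^2 + 2352x + 21817

Set β = α + 28 = ∛(135), so β^3 = 135. Then (α + 28)^3 - 135 = 0, i.e. α is a root of g(x) = (x + 28)^3 - 135 = x^3 + 84x^2 + 2352x + 21817. Since g(x) = h(x + 28) where h(x) = x^3 - 135, and h is irreducible over Q (because 135 is not a perfect cube, so h has no rational root, and a monic cubic with no rational root is irreducible), g is also irreducible (irreducibility is preserved under the substitution x → x + 28). Hence m_α(x) = x^3 + 84x^2 + 2352x + 21817.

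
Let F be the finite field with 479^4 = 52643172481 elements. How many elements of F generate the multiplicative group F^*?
There are φ(52643172480) = 13811646464 primitive elements

F_q^* is cyclic of order q - 1 = 52643172480. A cyclic group of order m has exactly φ(m) generators. Here m = 52643172480 = 2^7 · 3 · 5 · 89 · 239 · 1289, so the number of primitive elements is φ(52643172480) = 13811646464.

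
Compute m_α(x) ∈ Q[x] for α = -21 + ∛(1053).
m_α(x) = x^3 + 63x^2 + 1323x + 8208

Set β = α + 21 = ∛(1053), so β^3 = 1053. Then (α + 21)^3 - 1053 = 0, i.e. α is a root of g(x) = (x + 21)^3 - 1053 = x^3 + 63x^2 + 1323x + 8208. Since g(x) = h(x + 21) where h(x) = x^3 - 1053, and h is irreducible over Q (because 1053 is not a perfect cube, so h has no rational root, and a monic cubic with no rational root is irreducible), g is also irreducible (irreducibility is preserved under the substitution x → x + 21). Hence m_α(x) = x^3 + 63x^2 + 1323x + 8208.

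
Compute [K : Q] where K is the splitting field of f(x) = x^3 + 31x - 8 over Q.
[K : Q] = 6

By the rational root test, any rational root of the monic integer polynomial f(x) = x^3 + 31x - 8 must be an integer dividing the constant term -8, i.e. one of ±{1, 2, 4, 8}. Evaluating: f(1) = 24, f(-1) = -40, f(2) = 62, f(-2) = -78, f(4) = 180, f(-4) = -196, f(8) = 752, f(-8) = -768; none is 0, so f has no rational root and is therefore irreducible over Q (a cubic with no linear factor over a field is irreducible). For an irreducible cubic, the Galois group is A_3 or S_3 according as the discriminant disc(f) = -4a^3 - 27b^2 = -4·(31)^3 - 27·(-8)^2 = -120892 is or is not a square in Q. Here disc(f) = -120892 is not a perfect square in Q, so the Galois group of f over Q is not contained in A_3 and must be all of S_3. The splitting field has degree |S_3| = 6 over Q, so [K : Q] = 6.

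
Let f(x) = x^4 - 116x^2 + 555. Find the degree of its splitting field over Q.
[K : Q] = 4

Solving the quadratic in x^2: x^2 = (116 ± √(116^2 - 4·555))/2 = (116 ± √11236)/2 = (116 ± 106)/2, giving x^2 = 111 or x^2 = 5. So f(x) = (x^2 - 111)(x^2 - 5) and the roots of f are ±√111, ±√5. Hence the splitting field is K = Q(√111, √5). Since 111 and 5 are distinct squarefree integers > 1, their product 555 is not a perfect square, so √5 ∉ Q(√111). By the tower law [K:Q] = [Q(√111,√5):Q(√111)] · [Q(√111):Q] = 2 · 2 = 4.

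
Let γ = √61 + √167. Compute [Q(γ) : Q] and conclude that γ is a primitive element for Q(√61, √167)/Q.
[Q(γ) : Q] = 4 (equivalently, Q(γ) = Q(√61, √167))

Obviously Q(γ) ⊆ Q(√61, √167), and [Q(√61, √167):Q] = 4 (since 61, 167 are distinct squarefree integers > 1 with 10187 not a perfect square). To show equality we compute the minimal polynomial of γ. From γ = √61 + √167: γ^2 = 61 + 2√(10187) + 167 = 228 + 2√(10187), so γ^2 - 228 = 2√(10187); squaring, (γ^2 - 228)^2 = 4·10187, i.e. γ^4 - 456γ^2 + 51984 - 40748 = 0, i.e. γ^4 - 456γ^2 + 11236 = 0. So γ is a root of x^4 - 456x^2 + 11236. This polynomial is irreducible over Q: it has no rational root (each ±√61 ± √167 is irrational), and any factorization into two quadratics over Q would force √(10187) ∈ Q (pairing opposite roots) or √61, √167 ∈ Q (other pairings), all impossible. Hence [Q(γ):Q] = 4 = [Q(√61, √167):Q], so Q(γ) = Q(√61, √167).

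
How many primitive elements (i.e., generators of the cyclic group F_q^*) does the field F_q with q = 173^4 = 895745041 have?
There are φ(895745040) = 216760320 primitive elements

F_q^* is cyclic of order q - 1 = 895745040. A cyclic group of order m has exactly φ(m) generators. Here m = 895745040 = 2^4 · 3 · 5 · 29 · 41 · 43 · 73, so the number of primitive elements is φ(895745040) = 216760320.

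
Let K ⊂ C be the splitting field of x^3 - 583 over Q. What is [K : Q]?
[K : Q] = 6

The roots of x^3 - 583 are ∛583, ω∛583, ω^2∛583 where ω = e^(2πi/3) is a primitive cube root of unity, so K = Q(∛583, ω). Now [Q(∛583):Q] = 3 (since 583 is not a perfect cube, x^3 - 583 is irreducible) and [Q(ω):Q] = 2. Both 2 and 3 divide [K:Q], and [K:Q] ≤ 3·2 = 6, so [K:Q] = 6. (Equivalently: Q(∛583) ⊂ R but ω ∉ R, so [K : Q(∛583)] = 2.)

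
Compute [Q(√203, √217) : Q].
[Q(√203, √217) : Q] = 4

[Q(√203):Q] = 2 (min poly x^2 - 203, irreducible since 203 is squarefree > 1). For the top step, suppose √217 ∈ Q(√203), say √217 = c + d√203 with c, d ∈ Q. Squaring: 217 = c^2 + 203d^2 + 2cd√203. Since √203 ∉ Q this forces 2cd = 0. If d = 0 then √217 = c ∈ Q, contradicting 217 squarefree > 1. If c = 0 then 217 = 203d^2, so 203·217 = (203d)^2 is a perfect square in Q — but 203·217 = 44051 is not a perfect square (since 203 and 217 are distinct squarefree integers). Contradiction. Hence √217 ∉ Q(√203), so x^2 - 217 stays irreducible over Q(√203) and [Q(√203, √217) : Q(√203)] = 2. By the tower law, [Q(√203, √217) : Q] = 2 · 2 = 4.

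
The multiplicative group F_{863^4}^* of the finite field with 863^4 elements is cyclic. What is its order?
|F_{863^4}^*| = 554680863360

F_{863^4} has 863^4 = 554680863361 elements; its multiplicative group consists of all nonzero elements, so |F_{863^4}^*| = 554680863361 - 1 = 554680863360. (It is cyclic since any finite subgroup of the multiplicative group of a field is cyclic.)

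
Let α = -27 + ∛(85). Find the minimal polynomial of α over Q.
m_α(x) = x^3 + 81x^2 + 2187x + 19598

Set β = α + 27 = ∛(85), so β^3 = 85. Then (α + 27)^3 - 85 = 0, i.e. α is a root of g(x) = (x + 27)^3 - 85 = x^3 + 81x^2 + 2187x + 19598. Since g(x) = h(x + 27) where h(x) = x^3 - 85, and h is irreducible over Q (because 85 is not a perfect cube, so h has no rational root, and a monic cubic with no rational root is irreducible), g is also irreducible (irreducibility is preserved under the substitution x → x + 27). Hence m_α(x) = x^3 + 81x^2 + 2187x + 19598.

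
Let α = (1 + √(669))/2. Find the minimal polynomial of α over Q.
m_α(x) = x^2 - x - 167

From 2α - 1 = √(669), squaring gives (2α - 1)^2 = 669, i.e. 4α^2 - 4α + 1 = 669, so α^2 - α + (1 - 669)/4 = 0. Since 669 ≡ 1 (mod 4), (1 - 669)/4 = -167 ∈ Z. The polynomial x^2 - x - 167 has discriminant 1 - 4·(-167) = 669, which is not a perfect square in Q (d = 669 is squarefree and ≠ 1), so x^2 - x - 167 is irreducible over Q. It is the minimal polynomial of α.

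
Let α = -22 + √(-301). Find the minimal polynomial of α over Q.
m_α(x) = x^2 + 44x + 785

From α + 22 = √(-301), squaring gives (α + 22)^2 = -301, i.e. α^2 + 44α + 484 = -301, so α^2 + 44α + 785 = 0. The discriminant of x^2 + 44x + 785 is (44)^2 - 4·(785) = 1936 - 3140 = -1204, and 4·(-301) is not a perfect square in Q since -301 is squarefree and ≠ 1. Hence x^2 + 44x + 785 is irreducible over Q and is the minimal polynomial of α.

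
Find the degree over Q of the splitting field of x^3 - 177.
[K : Q] = 6

The roots of x^3 - 177 are ∛177, ω∛177, ω^2∛177 where ω = e^(2πi/3) is a primitive cube root of unity, so K = Q(∛177, ω). Now [Q(∛177):Q] = 3 (since 177 is not a perfect cube, x^3 - 177 is irreducible) and [Q(ω):Q] = 2. Both 2 and 3 divide [K:Q], and [K:Q] ≤ 3·2 = 6, so [K:Q] = 6. (Equivalently: Q(∛177) ⊂ R but ω ∉ R, so [K : Q(∛177)] = 2.)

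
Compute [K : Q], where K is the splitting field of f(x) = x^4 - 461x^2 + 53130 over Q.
[K : Q] = 4

Solving the quadratic in x^2: x^2 = (461 ± √(461^2 - 4·53130))/2 = (461 ± √1)/2 = (461 ± 1)/2, giving x^2 = 231 or x^2 = 230. So f(x) = (x^2 - 231)(x^2 - 230) and the roots of f are ±√231, ±√230. Hence the splitting field is K = Q(√231, √230). Since 231 and 230 are distinct squarefree integers > 1, their product 53130 is not a perfect square, so √230 ∉ Q(√231). By the tower law [K:Q] = [Q(√231,√230):Q(√231)] · [Q(√231):Q] = 2 · 2 = 4.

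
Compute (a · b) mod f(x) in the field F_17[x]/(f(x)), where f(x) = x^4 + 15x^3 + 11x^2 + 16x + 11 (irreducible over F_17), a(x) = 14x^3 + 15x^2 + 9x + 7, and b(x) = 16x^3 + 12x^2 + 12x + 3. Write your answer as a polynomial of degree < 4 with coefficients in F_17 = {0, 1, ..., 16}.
a · b ≡ 12x^3 + 10x^2 + 6x + 8 (mod f(x))

Multiply in F_17[x]: a(x)·b(x) = (14x^3 + 15x^2 + 9x + 7)·(16x^3 + 12x^2 + 12x + 3) = 3x^6 + 16x^4 + 16x^2 + 9x + 4. This has degree ≥ 4, so divide by f(x) over F_17: 3x^6 + 16x^4 + 16x^2 + 9x + 4 = (3x^2 + 6x + 12)·(x^4 + 15x^3 + 11x^2 + 16x + 11) + (12x^3 + 10x^2 + 6x + 8). Hence a·b ≡ 12x^3 + 10x^2 + 6x + 8 (mod f). (F_17[x]/(f) is a field with 17^4 = 83521 elements since f is irreducible of degree 4.)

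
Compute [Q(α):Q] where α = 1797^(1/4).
[Q(α):Q] = 4

α is a root of x^4 - 1797. By Eisenstein's criterion at the prime p = 3 (which divides the constant term 1797 but p^2 = 9 does not, since 1797 is squarefree), x^4 - 1797 is irreducible over Q. Hence [Q(α):Q] = 4.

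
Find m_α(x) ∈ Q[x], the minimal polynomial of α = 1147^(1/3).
m_α(x) = x^3 - 1147

α satisfies α^3 = 1147, so x^3 - 1147 annihilates α. By the rational root test, a rational root p/q (in lowest terms) of x^3 - 1147 would satisfy p^3 = 1147 q^3, forcing q = 1 and p^3 = 1147; but 1147 is not a perfect cube, contradiction. A monic cubic over Q with no rational root is irreducible (any nontrivial factorization would include a linear factor). Hence x^3 - 1147 is the minimal polynomial of α, and in particular [Q(α):Q] = 3.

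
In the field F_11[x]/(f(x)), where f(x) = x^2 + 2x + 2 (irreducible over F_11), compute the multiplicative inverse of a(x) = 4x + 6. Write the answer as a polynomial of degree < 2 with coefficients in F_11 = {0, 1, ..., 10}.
a(x)^(-1) ≡ 2x + 1 (mod f(x))

Since f is irreducible over F_11, F_11[x]/(f) is a field and a(x) ≠ 0 has an inverse. Apply the extended Euclidean algorithm to f(x) and a(x) in F_11[x]: f(x) = (3x + 7)·a(x) + (4). The last nonzero remainder is the constant 4 = gcd(f, a) in F_11. Back-substituting through the division chain expresses 4 = s(x)·a(x) + t(x)·f(x) with s(x) ≡ 8x + 4 (mod f), so (8x + 4)·a(x) ≡ 4 (mod f). Multiplying by 4^(-1) ≡ 3 in F_11 gives a(x)^(-1) ≡ 3·(8x + 4) ≡ 2x + 1 (mod f). Check: (4x + 6)·(2x + 1) = 8x^2 + 5x + 6 ≡ 1 (mod x^2 + 2x + 2).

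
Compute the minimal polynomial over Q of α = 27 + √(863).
m_α(x) = x^2 - 54x - 134

From α - 27 = √(863), squaring gives (α - 27)^2 = 863, i.e. α^2 - 54α + 729 = 863, so α^2 - 54α - 134 = 0. The discriminant of x^2 - 54x - 134 is (-54)^2 - 4·(-134) = 2916 + 536 = 3452, and 4·(863) is not a perfect square in Q since 863 is squarefree and ≠ 1. Hence x^2 - 54x - 134 is irreducible over Q and is the minimal polynomial of α.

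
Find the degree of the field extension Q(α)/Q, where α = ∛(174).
[Q(α):Q] = 3

The minimal polynomial of α is x^3 - 174, irreducible over Q since 174 is not a perfect cube (so x^3 - 174 has no rational root). Hence [Q(α):Q] = deg(m_α) = 3.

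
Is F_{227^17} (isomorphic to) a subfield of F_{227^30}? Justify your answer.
No: F_{227^17} is not a subfield of F_{227^30}

F_{p^m} embeds in F_{p^n} iff m | n. Here 17 ∤ 30 (since 30 = 1·17 + 13 with remainder 13 ≠ 0), so F_{227^17} is not a subfield of F_{227^30}. Equivalently: if it were, the tower law would give 17 = [F_{227^17}:F_227] dividing [F_{227^30}:F_227] = 30, contradiction.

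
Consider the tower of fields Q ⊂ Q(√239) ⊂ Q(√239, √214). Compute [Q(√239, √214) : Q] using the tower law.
[Q(√239, √214) : Q] = 4

[Q(√239):Q] = 2 (min poly x^2 - 239, irreducible since 239 is squarefree > 1). For the top step, suppose √214 ∈ Q(√239), say √214 = c + d√239 with c, d ∈ Q. Squaring: 214 = c^2 + 239d^2 + 2cd√239. Since √239 ∉ Q this forces 2cd = 0. If d = 0 then √214 = c ∈ Q, contradicting 214 squarefree > 1. If c = 0 then 214 = 239d^2, so 239·214 = (239d)^2 is a perfect square in Q — but 239·214 = 51146 is not a perfect square (since 239 and 214 are distinct squarefree integers). Contradiction. Hence √214 ∉ Q(√239), so x^2 - 214 stays irreducible over Q(√239) and [Q(√239, √214) : Q(√239)] = 2. By the tower law, [Q(√239, √214) : Q] = 2 · 2 = 4.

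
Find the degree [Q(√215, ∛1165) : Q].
[Q(√215, ∛1165) : Q] = 6

Let L = Q(√215, ∛1165). Since Q(√215) ⊂ L and [Q(√215):Q] = 2, the tower law gives 2 | [L:Q]. Likewise Q(∛1165) ⊂ L with [Q(∛1165):Q] = 3 (because 1165 is not a perfect cube), so 3 | [L:Q]. As gcd(2,3) = 1, [L:Q] is divisible by 6. Conversely L is generated over Q by √215 and ∛1165, so [L:Q] ≤ 2·3 = 6. Therefore [Q(√215, ∛1165) : Q] = 6.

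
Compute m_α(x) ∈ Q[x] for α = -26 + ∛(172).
m_α(x) = x^3 + 78x^2 + 2028x + 17404

Set β = α + 26 = ∛(172), so β^3 = 172. Then (α + 26)^3 - 172 = 0, i.e. α is a root of g(x) = (x + 26)^3 - 172 = x^3 + 78x^2 + 2028x + 17404. Since g(x) = h(x + 26) where h(x) = x^3 - 172, and h is irreducible over Q (because 172 is not a perfect cube, so h has no rational root, and a monic cubic with no rational root is irreducible), g is also irreducible (irreducibility is preserved under the substitution x → x + 26). Hence m_α(x) = x^3 + 78x^2 + 2028x + 17404.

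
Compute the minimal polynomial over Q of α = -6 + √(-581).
m_α(x) = x^2 + 12x + 617

From α + 6 = √(-581), squaring gives (α + 6)^2 = -581, i.e. α^2 + 12α + 36 = -581, so α^2 + 12α + 617 = 0. The discriminant of x^2 + 12x + 617 is (12)^2 - 4·(617) = 144 - 2468 = -2324, and 4·(-581) is not a perfect square in Q since -581 is squarefree and ≠ 1. Hence x^2 + 12x + 617 is irreducible over Q and is the minimal polynomial of α.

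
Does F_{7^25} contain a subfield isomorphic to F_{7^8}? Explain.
No: F_{7^8} is not a subfield of F_{7^25}

F_{p^m} embeds in F_{p^n} iff m | n. Here 8 ∤ 25 (since 25 = 3·8 + 1 with remainder 1 ≠ 0), so F_{7^8} is not a subfield of F_{7^25}. Equivalently: if it were, the tower law would give 8 = [F_{7^8}:F_7] dividing [F_{7^25}:F_7] = 25, contradiction.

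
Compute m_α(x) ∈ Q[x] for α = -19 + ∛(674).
m_α(x) = x^3 + 57x^2 + 1083x + 6185

Set β = α + 19 = ∛(674), so β^3 = 674. Then (α + 19)^3 - 674 = 0, i.e. α is a root of g(x) = (x + 19)^3 - 674 = x^3 + 57x^2 + 1083x + 6185. Since g(x) = h(x + 19) where h(x) = x^3 - 674, and h is irreducible over Q (because 674 is not a perfect cube, so h has no rational root, and a monic cubic with no rational root is irreducible), g is also irreducible (irreducibility is preserved under the substitution x → x + 19). Hence m_α(x) = x^3 + 57x^2 + 1083x + 6185.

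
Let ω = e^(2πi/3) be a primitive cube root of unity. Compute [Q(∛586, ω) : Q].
[Q(∛586, ω) : Q] = 6

[Q(∛586):Q] = 3 (min poly x^3 - 586, irreducible since 586 is not a perfect cube). [Q(ω):Q] = 2 (min poly x^2 + x + 1). Since Q(∛586) ⊂ R and ω ∉ R, we have ω ∉ Q(∛586), so x^2 + x + 1 remains irreducible over Q(∛586) and [Q(∛586, ω) : Q(∛586)] = 2. By the tower law, [Q(∛586, ω) : Q] = 3 · 2 = 6. (In fact Q(∛586, ω) is the splitting field of x^3 - 586 over Q.)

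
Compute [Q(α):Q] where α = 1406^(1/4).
[Q(α):Q] = 4

α is a root of x^4 - 1406. By Eisenstein's criterion at the prime p = 2 (which divides the constant term 1406 but p^2 = 4 does not, since 1406 is squarefree), x^4 - 1406 is irreducible over Q. Hence [Q(α):Q] = 4.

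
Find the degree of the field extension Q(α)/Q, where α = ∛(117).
[Q(α):Q] = 3

The minimal polynomial of α is x^3 - 117, irreducible over Q since 117 is not a perfect cube (so x^3 - 117 has no rational root). Hence [Q(α):Q] = deg(m_α) = 3.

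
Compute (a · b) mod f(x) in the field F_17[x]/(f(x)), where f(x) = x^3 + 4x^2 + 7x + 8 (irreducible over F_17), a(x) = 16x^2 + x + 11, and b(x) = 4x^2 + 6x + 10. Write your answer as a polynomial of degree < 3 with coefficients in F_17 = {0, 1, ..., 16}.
a · b ≡ 12x^2 + 10x + 15 (mod f(x))

Multiply in F_17[x]: a(x)·b(x) = (16x^2 + x + 11)·(4x^2 + 6x + 10) = 13x^4 + 15x^3 + 6x^2 + 8x + 8. This has degree ≥ 3, so divide by f(x) over F_17: 13x^4 + 15x^3 + 6x^2 + 8x + 8 = (13x + 14)·(x^3 + 4x^2 + 7x + 8) + (12x^2 + 10x + 15). Hence a·b ≡ 12x^2 + 10x + 15 (mod f). (F_17[x]/(f) is a field with 17^3 = 4913 elements since f is irreducible of degree 3.)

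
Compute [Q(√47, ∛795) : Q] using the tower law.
[Q(√47, ∛795) : Q] = 6

Let L = Q(√47, ∛795). Since Q(√47) ⊂ L and [Q(√47):Q] = 2, the tower law gives 2 | [L:Q]. Likewise Q(∛795) ⊂ L with [Q(∛795):Q] = 3 (because 795 is not a perfect cube), so 3 | [L:Q]. As gcd(2,3) = 1, [L:Q] is divisible by 6. Conversely L is generated over Q by √47 and ∛795, so [L:Q] ≤ 2·3 = 6. Therefore [Q(√47, ∛795) : Q] = 6.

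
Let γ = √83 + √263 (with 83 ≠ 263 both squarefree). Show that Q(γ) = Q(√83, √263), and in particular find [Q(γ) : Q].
[Q(γ) : Q] = 4 (equivalently, Q(γ) = Q(√83, √263))

Obviously Q(γ) ⊆ Q(√83, √263), and [Q(√83, √263):Q] = 4 (since 83, 263 are distinct squarefree integers > 1 with 21829 not a perfect square). To show equality we compute the minimal polynomial of γ. From γ = √83 + √263: γ^2 = 83 + 2√(21829) + 263 = 346 + 2√(21829), so γ^2 - 346 = 2√(21829); squaring, (γ^2 - 346)^2 = 4·21829, i.e. γ^4 - 692γ^2 + 119716 - 87316 = 0, i.e. γ^4 - 692γ^2 + 32400 = 0. So γ is a root of x^4 - 692x^2 + 32400. This polynomial is irreducible over Q: it has no rational root (each ±√83 ± √263 is irrational), and any factorization into two quadratics over Q would force √(21829) ∈ Q (pairing opposite roots) or √83, √263 ∈ Q (other pairings), all impossible. Hence [Q(γ):Q] = 4 = [Q(√83, √263):Q], so Q(γ) = Q(√83, √263).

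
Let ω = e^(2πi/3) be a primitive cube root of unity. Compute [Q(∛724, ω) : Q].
[Q(∛724, ω) : Q] = 6

[Q(∛724):Q] = 3 (min poly x^3 - 724, irreducible since 724 is not a perfect cube). [Q(ω):Q] = 2 (min poly x^2 + x + 1). Since Q(∛724) ⊂ R and ω ∉ R, we have ω ∉ Q(∛724), so x^2 + x + 1 remains irreducible over Q(∛724) and [Q(∛724, ω) : Q(∛724)] = 2. By the tower law, [Q(∛724, ω) : Q] = 3 · 2 = 6. (In fact Q(∛724, ω) is the splitting field of x^3 - 724 over Q.)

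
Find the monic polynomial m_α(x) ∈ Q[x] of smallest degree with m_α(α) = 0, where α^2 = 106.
m_α(x) = x^2 - 106

α satisfies α^2 - 106 = 0, so x^2 - 106 annihilates α. Since d = 106 is squarefree and ≠ 1, it is not a perfect square in Q, so x^2 - 106 has no rational root and is therefore irreducible over Q (a degree-2 polynomial over a field is irreducible iff it has no root). Hence m_α(x) = x^2 - 106.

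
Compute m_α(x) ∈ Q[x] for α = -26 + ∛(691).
m_α(x) = x^3 + 78x^2 + 2028x + 16885

Set β = α + 26 = ∛(691), so β^3 = 691. Then (α + 26)^3 - 691 = 0, i.e. α is a root of g(x) = (x + 26)^3 - 691 = x^3 + 78x^2 + 2028x + 16885. Since g(x) = h(x + 26) where h(x) = x^3 - 691, and h is irreducible over Q (because 691 is not a perfect cube, so h has no rational root, and a monic cubic with no rational root is irreducible), g is also irreducible (irreducibility is preserved under the substitution x → x + 26). Hence m_α(x) = x^3 + 78x^2 + 2028x + 16885.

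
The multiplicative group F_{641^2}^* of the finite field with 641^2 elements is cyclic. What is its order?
|F_{641^2}^*| = 410880

F_{641^2} has 641^2 = 410881 elements; its multiplicative group consists of all nonzero elements, so |F_{641^2}^*| = 410881 - 1 = 410880. (It is cyclic since any finite subgroup of the multiplicative group of a field is cyclic.)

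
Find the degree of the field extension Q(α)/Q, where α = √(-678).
[Q(α):Q] = 2

[Q(α):Q] equals the degree of the minimal polynomial of α. Here α^2 = -678 and x^2 + 678 is irreducible (d = -678 is squarefree, ≠ 1, hence not a square), so deg(m_α) = 2. Thus [Q(α):Q] = 2.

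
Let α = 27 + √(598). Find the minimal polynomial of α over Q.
m_α(x) = x^2 - 54x + 131

From α - 27 = √(598), squaring gives (α - 27)^2 = 598, i.e. α^2 - 54α + 729 = 598, so α^2 - 54α + 131 = 0. The discriminant of x^2 - 54x + 131 is (-54)^2 - 4·(131) = 2916 - 524 = 2392, and 4·(598) is not a perfect square in Q since 598 is squarefree and ≠ 1. Hence x^2 - 54x + 131 is irreducible over Q and is the minimal polynomial of α.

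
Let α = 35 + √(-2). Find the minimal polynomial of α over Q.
m_α(x) = x^2 - 70x + 1227

From α - 35 = √(-2), squaring gives (α - 35)^2 = -2, i.e. α^2 - 70α + 1225 = -2, so α^2 - 70α + 1227 = 0. The discriminant of x^2 - 70x + 1227 is (-70)^2 - 4·(1227) = 4900 - 4908 = -8, and 4·(-2) is not a perfect square in Q since -2 is squarefree and ≠ 1. Hence x^2 - 70x + 1227 is irreducible over Q and is the minimal polynomial of α.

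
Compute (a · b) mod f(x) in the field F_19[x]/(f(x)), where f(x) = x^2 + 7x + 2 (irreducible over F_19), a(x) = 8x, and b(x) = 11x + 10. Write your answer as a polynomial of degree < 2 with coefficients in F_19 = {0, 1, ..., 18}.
a · b ≡ 15x + 14 (mod f(x))

Multiply in F_19[x]: a(x)·b(x) = (8x)·(11x + 10) = 12x^2 + 4x. This has degree ≥ 2, so divide by f(x) over F_19: 12x^2 + 4x = (12)·(x^2 + 7x + 2) + (15x + 14). Hence a·b ≡ 15x + 14 (mod f). (F_19[x]/(f) is a field with 19^2 = 361 elements since f is irreducible of degree 2.)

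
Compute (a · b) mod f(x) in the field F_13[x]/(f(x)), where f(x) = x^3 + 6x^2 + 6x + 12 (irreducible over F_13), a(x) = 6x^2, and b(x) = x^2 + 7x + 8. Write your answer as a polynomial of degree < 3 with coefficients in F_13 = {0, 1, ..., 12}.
a · b ≡ 2x^2 + 9x + 6 (mod f(x))

Multiply in F_13[x]: a(x)·b(x) = (6x^2)·(x^2 + 7x + 8) = 6x^4 + 3x^3 + 9x^2. This has degree ≥ 3, so divide by f(x) over F_13: 6x^4 + 3x^3 + 9x^2 = (6x + 6)·(x^3 + 6x^2 + 6x + 12) + (2x^2 + 9x + 6). Hence a·b ≡ 2x^2 + 9x + 6 (mod f). (F_13[x]/(f) is a field with 13^3 = 2197 elements since f is irreducible of degree 3.)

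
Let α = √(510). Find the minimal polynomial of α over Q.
m_α(x) = x^2 - 510

α satisfies α^2 - 510 = 0, so x^2 - 510 annihilates α. Since d = 510 is squarefree and ≠ 1, it is not a perfect square in Q, so x^2 - 510 has no rational root and is therefore irreducible over Q (a degree-2 polynomial over a field is irreducible iff it has no root). Hence m_α(x) = x^2 - 510.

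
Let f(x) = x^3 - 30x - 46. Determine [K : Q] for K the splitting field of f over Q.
[K : Q] = 6

By the rational root test, any rational root of the monic integer polynomial f(x) = x^3 - 30x - 46 must be an integer dividing the constant term -46, i.e. one of ±{1, 2, 23, 46}. Evaluating: f(1) = -75, f(-1) = -17, f(2) = -98, f(-2) = 6, f(23) = 11431, f(-23) = -11523, f(46) = 95910, f(-46) = -96002; none is 0, so f has no rational root and is therefore irreducible over Q (a cubic with no linear factor over a field is irreducible). For an irreducible cubic, the Galois group is A_3 or S_3 according as the discriminant disc(f) = -4a^3 - 27b^2 = -4·(-30)^3 - 27·(-46)^2 = 50868 is or is not a square in Q. Here disc(f) = 50868 is not a perfect square in Q, so the Galois group of f over Q is not contained in A_3 and must be all of S_3. The splitting field has degree |S_3| = 6 over Q, so [K : Q] = 6.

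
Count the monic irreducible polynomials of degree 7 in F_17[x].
There are 58619808 monic irreducible polynomials of degree 7 over F_17

Each element of F_{17^7} that lies in no proper subfield is a root of exactly one monic irreducible of degree 7 over F_17, and each such polynomial has 7 distinct roots in F_{17^7}. By Möbius inversion the count is N_17(7) = (1/7) Σ_{d|7} μ(7/d) · 17^d = (1/7)(μ(7)·17^1 + μ(1)·17^7) = 410338656/7 = 58619808.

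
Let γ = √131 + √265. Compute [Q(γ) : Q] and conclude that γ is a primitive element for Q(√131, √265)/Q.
[Q(γ) : Q] = 4 (equivalently, Q(γ) = Q(√131, √265))

Obviously Q(γ) ⊆ Q(√131, √265), and [Q(√131, √265):Q] = 4 (since 131, 265 are distinct squarefree integers > 1 with 34715 not a perfect square). To show equality we compute the minimal polynomial of γ. From γ = √131 + √265: γ^2 = 131 + 2√(34715) + 265 = 396 + 2√(34715), so γ^2 - 396 = 2√(34715); squaring, (γ^2 - 396)^2 = 4·34715, i.e. γ^4 - 792γ^2 + 156816 - 138860 = 0, i.e. γ^4 - 792γ^2 + 17956 = 0. So γ is a root of x^4 - 792x^2 + 17956. This polynomial is irreducible over Q: it has no rational root (each ±√131 ± √265 is irrational), and any factorization into two quadratics over Q would force √(34715) ∈ Q (pairing opposite roots) or √131, √265 ∈ Q (other pairings), all impossible. Hence [Q(γ):Q] = 4 = [Q(√131, √265):Q], so Q(γ) = Q(√131, √265).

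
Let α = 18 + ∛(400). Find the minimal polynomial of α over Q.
m_α(x) = x^3 - 54x^2 + 972x - 6232

Set β = α - 18 = ∛(400), so β^3 = 400. Then (α - 18)^3 - 400 = 0, i.e. α is a root of g(x) = (x - 18)^3 - 400 = x^3 - 54x^2 + 972x - 6232. Since g(x) = h(x - 18) where h(x) = x^3 - 400, and h is irreducible over Q (because 400 is not a perfect cube, so h has no rational root, and a monic cubic with no rational root is irreducible), g is also irreducible (irreducibility is preserved under the substitution x → x - 18). Hence m_α(x) = x^3 - 54x^2 + 972x - 6232.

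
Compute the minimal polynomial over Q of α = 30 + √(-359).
m_α(x) = x^2 - 60x + 1259

From α - 30 = √(-359), squaring gives (α - 30)^2 = -359, i.e. α^2 - 60α + 900 = -359, so α^2 - 60α + 1259 = 0. The discriminant of x^2 - 60x + 1259 is (-60)^2 - 4·(1259) = 3600 - 5036 = -1436, and 4·(-359) is not a perfect square in Q since -359 is squarefree and ≠ 1. Hence x^2 - 60x + 1259 is irreducible over Q and is the minimal polynomial of α.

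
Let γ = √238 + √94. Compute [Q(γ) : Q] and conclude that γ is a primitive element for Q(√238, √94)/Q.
[Q(γ) : Q] = 4 (equivalently, Q(γ) = Q(√238, √94))

Obviously Q(γ) ⊆ Q(√238, √94), and [Q(√238, √94):Q] = 4 (since 238, 94 are distinct squarefree integers > 1 with 22372 not a perfect square). To show equality we compute the minimal polynomial of γ. From γ = √238 + √94: γ^2 = 238 + 2√(22372) + 94 = 332 + 2√(22372), so γ^2 - 332 = 2√(22372); squaring, (γ^2 - 332)^2 = 4·22372, i.e. γ^4 - 664γ^2 + 110224 - 89488 = 0, i.e. γ^4 - 664γ^2 + 20736 = 0. So γ is a root of x^4 - 664x^2 + 20736. This polynomial is irreducible over Q: it has no rational root (each ±√238 ± √94 is irrational), and any factorization into two quadratics over Q would force √(22372) ∈ Q (pairing opposite roots) or √238, √94 ∈ Q (other pairings), all impossible. Hence [Q(γ):Q] = 4 = [Q(√238, √94):Q], so Q(γ) = Q(√238, √94).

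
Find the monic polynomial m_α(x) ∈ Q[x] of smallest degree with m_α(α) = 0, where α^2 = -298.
m_α(x) = x^2 + 298

α satisfies α^2 + 298 = 0, so x^2 + 298 annihilates α. Since d = -298 is squarefree and ≠ 1, it is not a perfect square in Q, so x^2 + 298 has no rational root and is therefore irreducible over Q (a degree-2 polynomial over a field is irreducible iff it has no root). Hence m_α(x) = x^2 + 298.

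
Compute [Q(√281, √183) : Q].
[Q(√281, √183) : Q] = 4

[Q(√281):Q] = 2 (min poly x^2 - 281, irreducible since 281 is squarefree > 1). For the top step, suppose √183 ∈ Q(√281), say √183 = c + d√281 with c, d ∈ Q. Squaring: 183 = c^2 + 281d^2 + 2cd√281. Since √281 ∉ Q this forces 2cd = 0. If d = 0 then √183 = c ∈ Q, contradicting 183 squarefree > 1. If c = 0 then 183 = 281d^2, so 281·183 = (281d)^2 is a perfect square in Q — but 281·183 = 51423 is not a perfect square (since 281 and 183 are distinct squarefree integers). Contradiction. Hence √183 ∉ Q(√281), so x^2 - 183 stays irreducible over Q(√281) and [Q(√281, √183) : Q(√281)] = 2. By the tower law, [Q(√281, √183) : Q] = 2 · 2 = 4.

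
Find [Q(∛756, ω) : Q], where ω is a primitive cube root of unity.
[Q(∛756, ω) : Q] = 6

[Q(∛756):Q] = 3 (min poly x^3 - 756, irreducible since 756 is not a perfect cube). [Q(ω):Q] = 2 (min poly x^2 + x + 1). Since Q(∛756) ⊂ R and ω ∉ R, we have ω ∉ Q(∛756), so x^2 + x + 1 remains irreducible over Q(∛756) and [Q(∛756, ω) : Q(∛756)] = 2. By the tower law, [Q(∛756, ω) : Q] = 3 · 2 = 6. (In fact Q(∛756, ω) is the splitting field of x^3 - 756 over Q.)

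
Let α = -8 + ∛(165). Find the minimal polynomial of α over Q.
m_α(x) = x^3 + 24x^2 + 192x + 347

Set β = α + 8 = ∛(165), so β^3 = 165. Then (α + 8)^3 - 165 = 0, i.e. α is a root of g(x) = (x + 8)^3 - 165 = x^3 + 24x^2 + 192x + 347. Since g(x) = h(x + 8) where h(x) = x^3 - 165, and h is irreducible over Q (because 165 is not a perfect cube, so h has no rational root, and a monic cubic with no rational root is irreducible), g is also irreducible (irreducibility is preserved under the substitution x → x + 8). Hence m_α(x) = x^3 + 24x^2 + 192x + 347.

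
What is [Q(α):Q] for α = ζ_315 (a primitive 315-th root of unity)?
[Q(α):Q] = 144

The minimal polynomial of ζ_315 over Q is the 315-th cyclotomic polynomial Φ_315(x), which is irreducible over Q and has degree φ(315) = 144. Hence [Q(α):Q] = φ(315) = 144.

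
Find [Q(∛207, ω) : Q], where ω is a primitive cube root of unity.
[Q(∛207, ω) : Q] = 6

[Q(∛207):Q] = 3 (min poly x^3 - 207, irreducible since 207 is not a perfect cube). [Q(ω):Q] = 2 (min poly x^2 + x + 1). Since Q(∛207) ⊂ R and ω ∉ R, we have ω ∉ Q(∛207), so x^2 + x + 1 remains irreducible over Q(∛207) and [Q(∛207, ω) : Q(∛207)] = 2. By the tower law, [Q(∛207, ω) : Q] = 3 · 2 = 6. (In fact Q(∛207, ω) is the splitting field of x^3 - 207 over Q.)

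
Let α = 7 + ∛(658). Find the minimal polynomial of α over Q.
m_α(x) = x^3 - 21x^2 + 147x - 1001

Set β = α - 7 = ∛(658), so β^3 = 658. Then (α - 7)^3 - 658 = 0, i.e. α is a root of g(x) = (x - 7)^3 - 658 = x^3 - 21x^2 + 147x - 1001. Since g(x) = h(x - 7) where h(x) = x^3 - 658, and h is irreducible over Q (because 658 is not a perfect cube, so h has no rational root, and a monic cubic with no rational root is irreducible), g is also irreducible (irreducibility is preserved under the substitution x → x - 7). Hence m_α(x) = x^3 - 21x^2 + 147x - 1001.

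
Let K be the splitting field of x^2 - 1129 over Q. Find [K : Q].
[K : Q] = 2

f(x) = x^2 - 1129 factors as (x - √1129)(x + √1129). The splitting field is K = Q(√1129). Since 1129 is squarefree and > 1, it is not a perfect square, so x^2 - 1129 is irreducible over Q and [Q(√1129) : Q] = 2. Hence [K : Q] = 2.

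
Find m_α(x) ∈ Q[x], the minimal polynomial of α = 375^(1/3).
m_α(x) = x^3 - 375

α satisfies α^3 = 375, so x^3 - 375 annihilates α. By the rational root test, a rational root p/q (in lowest terms) of x^3 - 375 would satisfy p^3 = 375 q^3, forcing q = 1 and p^3 = 375; but 375 is not a perfect cube, contradiction. A monic cubic over Q with no rational root is irreducible (any nontrivial factorization would include a linear factor). Hence x^3 - 375 is the minimal polynomial of α, and in particular [Q(α):Q] = 3.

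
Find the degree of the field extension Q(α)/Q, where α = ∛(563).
[Q(α):Q] = 3

The minimal polynomial of α is x^3 - 563, irreducible over Q since 563 is not a perfect cube (so x^3 - 563 has no rational root). Hence [Q(α):Q] = deg(m_α) = 3.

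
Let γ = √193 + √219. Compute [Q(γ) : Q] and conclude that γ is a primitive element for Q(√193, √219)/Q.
[Q(γ) : Q] = 4 (equivalently, Q(γ) = Q(√193, √219))

Obviously Q(γ) ⊆ Q(√193, √219), and [Q(√193, √219):Q] = 4 (since 193, 219 are distinct squarefree integers > 1 with 42267 not a perfect square). To show equality we compute the minimal polynomial of γ. From γ = √193 + √219: γ^2 = 193 + 2√(42267) + 219 = 412 + 2√(42267), so γ^2 - 412 = 2√(42267); squaring, (γ^2 - 412)^2 = 4·42267, i.e. γ^4 - 824γ^2 + 169744 - 169068 = 0, i.e. γ^4 - 824γ^2 + 676 = 0. So γ is a root of x^4 - 824x^2 + 676. This polynomial is irreducible over Q: it has no rational root (each ±√193 ± √219 is irrational), and any factorization into two quadratics over Q would force √(42267) ∈ Q (pairing opposite roots) or √193, √219 ∈ Q (other pairings), all impossible. Hence [Q(γ):Q] = 4 = [Q(√193, √219):Q], so Q(γ) = Q(√193, √219).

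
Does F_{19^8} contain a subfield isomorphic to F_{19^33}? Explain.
No: F_{19^33} is not a subfield of F_{19^8}

F_{p^m} embeds in F_{p^n} iff m | n. Here 33 ∤ 8 (since 8 = 0·33 + 8 with remainder 8 ≠ 0), so F_{19^33} is not a subfield of F_{19^8}. Equivalently: if it were, the tower law would give 33 = [F_{19^33}:F_19] dividing [F_{19^8}:F_19] = 8, contradiction.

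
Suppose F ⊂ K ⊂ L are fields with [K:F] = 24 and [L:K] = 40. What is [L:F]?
[L:F] = 960

The tower law says that for any tower of field extensions F ⊂ K ⊂ L with finite degrees, [L:F] = [L:K] · [K:F]. Here this gives [L:F] = 40 · 24 = 960.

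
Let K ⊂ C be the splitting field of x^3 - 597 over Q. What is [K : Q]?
[K : Q] = 6

The roots of x^3 - 597 are ∛597, ω∛597, ω^2∛597 where ω = e^(2πi/3) is a primitive cube root of unity, so K = Q(∛597, ω). Now [Q(∛597):Q] = 3 (since 597 is not a perfect cube, x^3 - 597 is irreducible) and [Q(ω):Q] = 2. Both 2 and 3 divide [K:Q], and [K:Q] ≤ 3·2 = 6, so [K:Q] = 6. (Equivalently: Q(∛597) ⊂ R but ω ∉ R, so [K : Q(∛597)] = 2.)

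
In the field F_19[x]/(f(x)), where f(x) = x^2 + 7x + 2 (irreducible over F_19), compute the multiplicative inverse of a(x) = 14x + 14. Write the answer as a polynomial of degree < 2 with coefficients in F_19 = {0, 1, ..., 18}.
a(x)^(-1) ≡ 18x + 13 (mod f(x))

Since f is irreducible over F_19, F_19[x]/(f) is a field and a(x) ≠ 0 has an inverse. Apply the extended Euclidean algorithm to f(x) and a(x) in F_19[x]: f(x) = (15x + 14)·a(x) + (15). The last nonzero remainder is the constant 15 = gcd(f, a) in F_19. Back-substituting through the division chain expresses 15 = s(x)·a(x) + t(x)·f(x) with s(x) ≡ 4x + 5 (mod f), so (4x + 5)·a(x) ≡ 15 (mod f). Multiplying by 15^(-1) ≡ 14 in F_19 gives a(x)^(-1) ≡ 14·(4x + 5) ≡ 18x + 13 (mod f). Check: (14x + 14)·(18x + 13) = 5x^2 + 16x + 11 ≡ 1 (mod x^2 + 7x + 2).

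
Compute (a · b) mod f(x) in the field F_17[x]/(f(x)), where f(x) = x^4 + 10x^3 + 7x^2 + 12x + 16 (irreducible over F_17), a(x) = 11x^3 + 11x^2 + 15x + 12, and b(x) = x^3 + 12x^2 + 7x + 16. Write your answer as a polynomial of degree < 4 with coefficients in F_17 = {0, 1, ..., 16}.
a · b ≡ 8x^3 + 12x^2 + 3x + 9 (mod f(x))

Multiply in F_17[x]: a(x)·b(x) = (11x^3 + 11x^2 + 15x + 12)·(x^3 + 12x^2 + 7x + 16) = 11x^6 + 7x^5 + 3x^4 + 3x^3 + x + 5. This has degree ≥ 4, so divide by f(x) over F_17: 11x^6 + 7x^5 + 3x^4 + 3x^3 + x + 5 = (11x^2 + 16x + 4)·(x^4 + 10x^3 + 7x^2 + 12x + 16) + (8x^3 + 12x^2 + 3x + 9). Hence a·b ≡ 8x^3 + 12x^2 + 3x + 9 (mod f). (F_17[x]/(f) is a field with 17^4 = 83521 elements since f is irreducible of degree 4.)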